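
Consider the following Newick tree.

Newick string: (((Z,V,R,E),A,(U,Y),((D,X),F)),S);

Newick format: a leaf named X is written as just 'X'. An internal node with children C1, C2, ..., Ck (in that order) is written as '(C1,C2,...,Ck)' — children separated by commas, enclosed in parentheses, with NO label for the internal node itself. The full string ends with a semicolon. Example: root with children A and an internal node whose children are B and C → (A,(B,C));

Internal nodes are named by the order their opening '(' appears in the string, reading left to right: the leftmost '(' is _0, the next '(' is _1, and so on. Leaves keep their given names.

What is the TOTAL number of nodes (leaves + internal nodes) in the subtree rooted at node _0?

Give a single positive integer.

Answer: 17

Derivation:
Newick: (((Z,V,R,E),A,(U,Y),((D,X),F)),S);
Locate _0: it is the '(' at position 0 (the 1st '(' reading left to right).
Query: subtree rooted at _0
_0: subtree_size = 1 + 16
  _1: subtree_size = 1 + 14
    _2: subtree_size = 1 + 4
      Z: subtree_size = 1 + 0
      V: subtree_size = 1 + 0
      R: subtree_size = 1 + 0
      E: subtree_size = 1 + 0
    A: subtree_size = 1 + 0
    _3: subtree_size = 1 + 2
      U: subtree_size = 1 + 0
      Y: subtree_size = 1 + 0
    _4: subtree_size = 1 + 4
      _5: subtree_size = 1 + 2
        D: subtree_size = 1 + 0
        X: subtree_size = 1 + 0
      F: subtree_size = 1 + 0
  S: subtree_size = 1 + 0
Total subtree size of _0: 17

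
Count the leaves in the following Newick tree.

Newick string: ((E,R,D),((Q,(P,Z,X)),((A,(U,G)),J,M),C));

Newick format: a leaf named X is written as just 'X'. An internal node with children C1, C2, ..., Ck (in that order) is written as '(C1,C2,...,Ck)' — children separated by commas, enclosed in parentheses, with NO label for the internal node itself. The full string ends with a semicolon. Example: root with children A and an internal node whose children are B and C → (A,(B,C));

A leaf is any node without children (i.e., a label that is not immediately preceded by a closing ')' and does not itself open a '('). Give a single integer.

Newick: ((E,R,D),((Q,(P,Z,X)),((A,(U,G)),J,M),C));
Scan left-to-right; a leaf is any maximal label run not followed by '(':
  pos 2: leaf 'E' → count = 1
  pos 4: leaf 'R' → count = 2
  pos 6: leaf 'D' → count = 3
  pos 11: leaf 'Q' → count = 4
  pos 14: leaf 'P' → count = 5
  pos 16: leaf 'Z' → count = 6
  pos 18: leaf 'X' → count = 7
  pos 24: leaf 'A' → count = 8
  pos 27: leaf 'U' → count = 9
  pos 29: leaf 'G' → count = 10
  pos 33: leaf 'J' → count = 11
  pos 35: leaf 'M' → count = 12
  pos 38: leaf 'C' → count = 13
Total leaves: 13

Answer: 13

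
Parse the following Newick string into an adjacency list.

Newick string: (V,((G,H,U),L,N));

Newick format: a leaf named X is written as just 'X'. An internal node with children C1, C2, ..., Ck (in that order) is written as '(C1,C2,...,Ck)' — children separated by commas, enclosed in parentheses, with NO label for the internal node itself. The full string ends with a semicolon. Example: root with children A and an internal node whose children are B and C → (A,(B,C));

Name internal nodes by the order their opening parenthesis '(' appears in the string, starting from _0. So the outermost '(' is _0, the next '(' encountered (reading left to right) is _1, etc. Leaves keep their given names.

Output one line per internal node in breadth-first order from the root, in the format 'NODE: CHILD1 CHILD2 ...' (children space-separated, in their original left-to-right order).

Input: (V,((G,H,U),L,N));
Scanning left-to-right, naming '(' by encounter order:
  pos 0: '(' -> open internal node _0 (depth 1)
  pos 3: '(' -> open internal node _1 (depth 2)
  pos 4: '(' -> open internal node _2 (depth 3)
  pos 10: ')' -> close internal node _2 (now at depth 2)
  pos 15: ')' -> close internal node _1 (now at depth 1)
  pos 16: ')' -> close internal node _0 (now at depth 0)
Total internal nodes: 3
BFS adjacency from root:
  _0: V _1
  _1: _2 L N
  _2: G H U

Answer: _0: V _1
_1: _2 L N
_2: G H U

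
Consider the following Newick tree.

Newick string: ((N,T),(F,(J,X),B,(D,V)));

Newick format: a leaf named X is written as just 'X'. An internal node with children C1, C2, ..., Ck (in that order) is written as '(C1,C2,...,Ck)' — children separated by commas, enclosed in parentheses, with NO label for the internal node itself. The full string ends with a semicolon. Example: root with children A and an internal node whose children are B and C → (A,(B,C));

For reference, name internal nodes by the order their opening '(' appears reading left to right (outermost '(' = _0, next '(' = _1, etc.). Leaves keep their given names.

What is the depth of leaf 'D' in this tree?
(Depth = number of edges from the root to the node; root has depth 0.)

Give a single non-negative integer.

Newick: ((N,T),(F,(J,X),B,(D,V)));
Naming internals by '(' encounter order: outermost '(' = _0, next = _1, ...
Query node: D
Path from root: _0 -> _2 -> _4 -> D
Depth of D: 3 (number of edges from root)

Answer: 3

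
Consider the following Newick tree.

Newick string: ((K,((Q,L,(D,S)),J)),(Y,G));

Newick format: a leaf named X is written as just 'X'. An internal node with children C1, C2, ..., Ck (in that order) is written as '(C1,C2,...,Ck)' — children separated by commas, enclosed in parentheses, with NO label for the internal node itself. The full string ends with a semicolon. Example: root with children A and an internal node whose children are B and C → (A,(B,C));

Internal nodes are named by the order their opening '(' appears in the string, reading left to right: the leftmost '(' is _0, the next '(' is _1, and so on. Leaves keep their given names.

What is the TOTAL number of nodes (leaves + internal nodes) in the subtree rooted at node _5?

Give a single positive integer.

Newick: ((K,((Q,L,(D,S)),J)),(Y,G));
Locate _5: it is the '(' at position 21 (the 6th '(' reading left to right).
Query: subtree rooted at _5
_5: subtree_size = 1 + 2
  Y: subtree_size = 1 + 0
  G: subtree_size = 1 + 0
Total subtree size of _5: 3

Answer: 3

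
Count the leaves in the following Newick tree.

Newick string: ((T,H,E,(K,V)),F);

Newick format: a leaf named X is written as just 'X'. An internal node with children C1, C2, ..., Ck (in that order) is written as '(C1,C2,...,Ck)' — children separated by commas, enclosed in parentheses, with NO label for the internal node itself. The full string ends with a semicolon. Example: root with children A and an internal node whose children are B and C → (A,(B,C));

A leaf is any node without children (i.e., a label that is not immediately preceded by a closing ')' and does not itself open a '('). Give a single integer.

Answer: 6

Derivation:
Newick: ((T,H,E,(K,V)),F);
Scan left-to-right; a leaf is any maximal label run not followed by '(':
  pos 2: leaf 'T' → count = 1
  pos 4: leaf 'H' → count = 2
  pos 6: leaf 'E' → count = 3
  pos 9: leaf 'K' → count = 4
  pos 11: leaf 'V' → count = 5
  pos 15: leaf 'F' → count = 6
Total leaves: 6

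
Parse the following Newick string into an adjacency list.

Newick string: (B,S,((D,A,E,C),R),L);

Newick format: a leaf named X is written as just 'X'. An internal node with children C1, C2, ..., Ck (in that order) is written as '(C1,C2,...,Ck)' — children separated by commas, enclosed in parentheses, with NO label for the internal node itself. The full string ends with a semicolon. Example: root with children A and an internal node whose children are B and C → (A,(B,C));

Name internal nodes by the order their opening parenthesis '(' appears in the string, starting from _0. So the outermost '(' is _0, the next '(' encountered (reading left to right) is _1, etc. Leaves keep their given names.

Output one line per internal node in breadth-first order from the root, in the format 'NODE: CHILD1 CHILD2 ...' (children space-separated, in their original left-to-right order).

Answer: _0: B S _1 L
_1: _2 R
_2: D A E C

Derivation:
Input: (B,S,((D,A,E,C),R),L);
Scanning left-to-right, naming '(' by encounter order:
  pos 0: '(' -> open internal node _0 (depth 1)
  pos 5: '(' -> open internal node _1 (depth 2)
  pos 6: '(' -> open internal node _2 (depth 3)
  pos 14: ')' -> close internal node _2 (now at depth 2)
  pos 17: ')' -> close internal node _1 (now at depth 1)
  pos 20: ')' -> close internal node _0 (now at depth 0)
Total internal nodes: 3
BFS adjacency from root:
  _0: B S _1 L
  _1: _2 R
  _2: D A E C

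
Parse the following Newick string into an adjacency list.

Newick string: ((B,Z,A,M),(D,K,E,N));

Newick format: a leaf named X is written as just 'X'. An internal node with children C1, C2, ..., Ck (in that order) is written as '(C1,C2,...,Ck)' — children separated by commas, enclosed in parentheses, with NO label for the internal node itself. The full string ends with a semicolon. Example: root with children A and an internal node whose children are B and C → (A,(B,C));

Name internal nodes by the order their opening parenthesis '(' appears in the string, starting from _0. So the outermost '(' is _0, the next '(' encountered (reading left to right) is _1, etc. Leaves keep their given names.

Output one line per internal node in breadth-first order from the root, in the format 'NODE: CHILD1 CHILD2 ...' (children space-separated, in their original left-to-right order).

Answer: _0: _1 _2
_1: B Z A M
_2: D K E N

Derivation:
Input: ((B,Z,A,M),(D,K,E,N));
Scanning left-to-right, naming '(' by encounter order:
  pos 0: '(' -> open internal node _0 (depth 1)
  pos 1: '(' -> open internal node _1 (depth 2)
  pos 9: ')' -> close internal node _1 (now at depth 1)
  pos 11: '(' -> open internal node _2 (depth 2)
  pos 19: ')' -> close internal node _2 (now at depth 1)
  pos 20: ')' -> close internal node _0 (now at depth 0)
Total internal nodes: 3
BFS adjacency from root:
  _0: _1 _2
  _1: B Z A M
  _2: D K E N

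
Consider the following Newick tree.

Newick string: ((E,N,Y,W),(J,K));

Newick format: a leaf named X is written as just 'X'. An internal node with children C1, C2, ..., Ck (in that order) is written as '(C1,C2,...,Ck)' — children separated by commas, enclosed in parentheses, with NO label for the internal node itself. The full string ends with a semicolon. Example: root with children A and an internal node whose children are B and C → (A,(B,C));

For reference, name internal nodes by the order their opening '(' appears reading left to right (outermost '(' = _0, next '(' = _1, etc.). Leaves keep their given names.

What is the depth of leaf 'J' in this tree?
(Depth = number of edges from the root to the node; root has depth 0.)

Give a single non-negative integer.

Answer: 2

Derivation:
Newick: ((E,N,Y,W),(J,K));
Naming internals by '(' encounter order: outermost '(' = _0, next = _1, ...
Query node: J
Path from root: _0 -> _2 -> J
Depth of J: 2 (number of edges from root)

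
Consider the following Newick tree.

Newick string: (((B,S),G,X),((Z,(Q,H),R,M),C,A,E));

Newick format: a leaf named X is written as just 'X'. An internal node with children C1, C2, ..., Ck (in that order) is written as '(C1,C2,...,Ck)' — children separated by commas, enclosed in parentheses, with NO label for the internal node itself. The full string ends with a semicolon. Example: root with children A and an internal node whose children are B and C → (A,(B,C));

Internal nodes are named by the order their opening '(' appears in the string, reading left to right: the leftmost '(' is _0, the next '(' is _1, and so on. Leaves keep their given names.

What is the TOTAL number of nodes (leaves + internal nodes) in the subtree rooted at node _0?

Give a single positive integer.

Newick: (((B,S),G,X),((Z,(Q,H),R,M),C,A,E));
Locate _0: it is the '(' at position 0 (the 1st '(' reading left to right).
Query: subtree rooted at _0
_0: subtree_size = 1 + 17
  _1: subtree_size = 1 + 5
    _2: subtree_size = 1 + 2
      B: subtree_size = 1 + 0
      S: subtree_size = 1 + 0
    G: subtree_size = 1 + 0
    X: subtree_size = 1 + 0
  _3: subtree_size = 1 + 10
    _4: subtree_size = 1 + 6
      Z: subtree_size = 1 + 0
      _5: subtree_size = 1 + 2
        Q: subtree_size = 1 + 0
        H: subtree_size = 1 + 0
      R: subtree_size = 1 + 0
      M: subtree_size = 1 + 0
    C: subtree_size = 1 + 0
    A: subtree_size = 1 + 0
    E: subtree_size = 1 + 0
Total subtree size of _0: 18

Answer: 18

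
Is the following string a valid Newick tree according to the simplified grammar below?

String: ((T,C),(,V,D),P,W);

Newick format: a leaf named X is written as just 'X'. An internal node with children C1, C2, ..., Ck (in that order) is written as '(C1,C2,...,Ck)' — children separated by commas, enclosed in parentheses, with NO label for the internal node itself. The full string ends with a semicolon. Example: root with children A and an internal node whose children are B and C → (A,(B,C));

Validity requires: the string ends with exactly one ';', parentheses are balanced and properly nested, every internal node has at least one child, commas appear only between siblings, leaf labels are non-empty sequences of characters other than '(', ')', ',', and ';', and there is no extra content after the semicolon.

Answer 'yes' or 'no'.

Answer: no

Derivation:
Input: ((T,C),(,V,D),P,W);
Paren balance: 3 '(' vs 3 ')' OK
Ends with single ';': True
Full parse: FAILS (empty leaf label at pos 8)
Valid: False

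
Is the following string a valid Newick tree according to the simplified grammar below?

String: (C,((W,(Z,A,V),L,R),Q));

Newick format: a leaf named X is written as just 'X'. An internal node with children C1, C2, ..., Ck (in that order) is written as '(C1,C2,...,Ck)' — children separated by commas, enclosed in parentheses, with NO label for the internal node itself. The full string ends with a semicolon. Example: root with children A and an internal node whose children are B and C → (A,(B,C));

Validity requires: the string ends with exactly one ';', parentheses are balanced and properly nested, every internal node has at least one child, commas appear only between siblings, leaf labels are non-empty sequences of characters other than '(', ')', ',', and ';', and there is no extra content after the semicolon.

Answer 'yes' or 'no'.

Input: (C,((W,(Z,A,V),L,R),Q));
Paren balance: 4 '(' vs 4 ')' OK
Ends with single ';': True
Full parse: OK
Valid: True

Answer: yes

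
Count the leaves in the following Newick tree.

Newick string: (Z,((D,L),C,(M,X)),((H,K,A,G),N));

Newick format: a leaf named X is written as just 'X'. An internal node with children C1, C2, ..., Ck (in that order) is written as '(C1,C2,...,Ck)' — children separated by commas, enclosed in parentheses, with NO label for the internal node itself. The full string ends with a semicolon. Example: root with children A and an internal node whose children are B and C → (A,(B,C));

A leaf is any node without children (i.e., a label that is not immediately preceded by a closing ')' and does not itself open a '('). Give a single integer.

Newick: (Z,((D,L),C,(M,X)),((H,K,A,G),N));
Scan left-to-right; a leaf is any maximal label run not followed by '(':
  pos 1: leaf 'Z' → count = 1
  pos 5: leaf 'D' → count = 2
  pos 7: leaf 'L' → count = 3
  pos 10: leaf 'C' → count = 4
  pos 13: leaf 'M' → count = 5
  pos 15: leaf 'X' → count = 6
  pos 21: leaf 'H' → count = 7
  pos 23: leaf 'K' → count = 8
  pos 25: leaf 'A' → count = 9
  pos 27: leaf 'G' → count = 10
  pos 30: leaf 'N' → count = 11
Total leaves: 11

Answer: 11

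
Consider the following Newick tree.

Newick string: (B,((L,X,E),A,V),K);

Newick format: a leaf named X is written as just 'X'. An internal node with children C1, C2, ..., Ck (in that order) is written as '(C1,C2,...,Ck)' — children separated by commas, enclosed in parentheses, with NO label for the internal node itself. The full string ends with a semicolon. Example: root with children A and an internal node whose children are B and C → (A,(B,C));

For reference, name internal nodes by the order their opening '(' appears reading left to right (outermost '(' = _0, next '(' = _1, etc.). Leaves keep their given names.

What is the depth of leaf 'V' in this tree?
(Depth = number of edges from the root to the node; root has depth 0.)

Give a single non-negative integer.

Answer: 2

Derivation:
Newick: (B,((L,X,E),A,V),K);
Naming internals by '(' encounter order: outermost '(' = _0, next = _1, ...
Query node: V
Path from root: _0 -> _1 -> V
Depth of V: 2 (number of edges from root)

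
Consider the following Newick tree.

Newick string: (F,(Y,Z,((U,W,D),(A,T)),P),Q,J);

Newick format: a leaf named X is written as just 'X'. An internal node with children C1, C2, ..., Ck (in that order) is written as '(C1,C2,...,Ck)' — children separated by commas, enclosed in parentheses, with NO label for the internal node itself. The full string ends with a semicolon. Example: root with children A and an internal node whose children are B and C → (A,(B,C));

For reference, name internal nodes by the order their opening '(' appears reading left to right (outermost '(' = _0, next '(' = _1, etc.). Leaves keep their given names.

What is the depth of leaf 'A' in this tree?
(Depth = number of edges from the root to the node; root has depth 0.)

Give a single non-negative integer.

Newick: (F,(Y,Z,((U,W,D),(A,T)),P),Q,J);
Naming internals by '(' encounter order: outermost '(' = _0, next = _1, ...
Query node: A
Path from root: _0 -> _1 -> _2 -> _4 -> A
Depth of A: 4 (number of edges from root)

Answer: 4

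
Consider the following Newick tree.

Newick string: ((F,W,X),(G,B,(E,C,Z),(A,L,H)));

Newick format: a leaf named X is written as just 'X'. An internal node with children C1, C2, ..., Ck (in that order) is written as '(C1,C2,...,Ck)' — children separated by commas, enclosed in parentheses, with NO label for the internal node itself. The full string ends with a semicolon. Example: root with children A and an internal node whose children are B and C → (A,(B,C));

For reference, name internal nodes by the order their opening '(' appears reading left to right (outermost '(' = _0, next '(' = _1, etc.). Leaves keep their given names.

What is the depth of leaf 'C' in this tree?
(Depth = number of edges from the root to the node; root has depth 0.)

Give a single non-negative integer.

Answer: 3

Derivation:
Newick: ((F,W,X),(G,B,(E,C,Z),(A,L,H)));
Naming internals by '(' encounter order: outermost '(' = _0, next = _1, ...
Query node: C
Path from root: _0 -> _2 -> _3 -> C
Depth of C: 3 (number of edges from root)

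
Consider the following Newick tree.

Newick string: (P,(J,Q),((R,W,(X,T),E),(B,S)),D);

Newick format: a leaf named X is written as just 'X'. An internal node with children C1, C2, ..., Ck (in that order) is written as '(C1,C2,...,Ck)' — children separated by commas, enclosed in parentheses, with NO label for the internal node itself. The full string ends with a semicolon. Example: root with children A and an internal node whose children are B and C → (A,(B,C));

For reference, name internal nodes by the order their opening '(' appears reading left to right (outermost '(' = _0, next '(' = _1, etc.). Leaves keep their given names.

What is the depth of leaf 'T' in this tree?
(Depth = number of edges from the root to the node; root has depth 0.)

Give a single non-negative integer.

Answer: 4

Derivation:
Newick: (P,(J,Q),((R,W,(X,T),E),(B,S)),D);
Naming internals by '(' encounter order: outermost '(' = _0, next = _1, ...
Query node: T
Path from root: _0 -> _2 -> _3 -> _4 -> T
Depth of T: 4 (number of edges from root)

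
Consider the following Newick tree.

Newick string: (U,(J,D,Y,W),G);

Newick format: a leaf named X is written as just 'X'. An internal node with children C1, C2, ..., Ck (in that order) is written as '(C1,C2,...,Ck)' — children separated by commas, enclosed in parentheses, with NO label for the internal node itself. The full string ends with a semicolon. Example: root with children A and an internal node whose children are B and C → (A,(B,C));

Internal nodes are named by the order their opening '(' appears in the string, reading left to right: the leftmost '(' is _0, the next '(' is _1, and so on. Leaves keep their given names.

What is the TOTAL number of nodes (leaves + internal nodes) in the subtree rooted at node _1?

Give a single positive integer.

Newick: (U,(J,D,Y,W),G);
Locate _1: it is the '(' at position 3 (the 2nd '(' reading left to right).
Query: subtree rooted at _1
_1: subtree_size = 1 + 4
  J: subtree_size = 1 + 0
  D: subtree_size = 1 + 0
  Y: subtree_size = 1 + 0
  W: subtree_size = 1 + 0
Total subtree size of _1: 5

Answer: 5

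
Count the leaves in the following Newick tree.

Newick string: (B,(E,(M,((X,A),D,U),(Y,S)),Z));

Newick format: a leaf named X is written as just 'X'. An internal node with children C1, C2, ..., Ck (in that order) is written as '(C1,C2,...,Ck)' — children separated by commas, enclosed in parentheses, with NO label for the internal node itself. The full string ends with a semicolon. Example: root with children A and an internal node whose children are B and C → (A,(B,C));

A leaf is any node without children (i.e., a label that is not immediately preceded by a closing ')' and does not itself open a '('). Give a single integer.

Newick: (B,(E,(M,((X,A),D,U),(Y,S)),Z));
Scan left-to-right; a leaf is any maximal label run not followed by '(':
  pos 1: leaf 'B' → count = 1
  pos 4: leaf 'E' → count = 2
  pos 7: leaf 'M' → count = 3
  pos 11: leaf 'X' → count = 4
  pos 13: leaf 'A' → count = 5
  pos 16: leaf 'D' → count = 6
  pos 18: leaf 'U' → count = 7
  pos 22: leaf 'Y' → count = 8
  pos 24: leaf 'S' → count = 9
  pos 28: leaf 'Z' → count = 10
Total leaves: 10

Answer: 10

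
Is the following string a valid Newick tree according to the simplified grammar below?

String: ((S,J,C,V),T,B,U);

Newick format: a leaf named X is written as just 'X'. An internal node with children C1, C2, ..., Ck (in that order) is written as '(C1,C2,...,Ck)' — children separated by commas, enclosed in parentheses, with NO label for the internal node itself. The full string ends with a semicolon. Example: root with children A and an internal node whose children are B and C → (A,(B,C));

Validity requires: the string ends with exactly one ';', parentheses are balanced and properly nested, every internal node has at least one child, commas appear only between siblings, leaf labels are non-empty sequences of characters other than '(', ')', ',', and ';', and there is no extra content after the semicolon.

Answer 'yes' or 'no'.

Input: ((S,J,C,V),T,B,U);
Paren balance: 2 '(' vs 2 ')' OK
Ends with single ';': True
Full parse: OK
Valid: True

Answer: yes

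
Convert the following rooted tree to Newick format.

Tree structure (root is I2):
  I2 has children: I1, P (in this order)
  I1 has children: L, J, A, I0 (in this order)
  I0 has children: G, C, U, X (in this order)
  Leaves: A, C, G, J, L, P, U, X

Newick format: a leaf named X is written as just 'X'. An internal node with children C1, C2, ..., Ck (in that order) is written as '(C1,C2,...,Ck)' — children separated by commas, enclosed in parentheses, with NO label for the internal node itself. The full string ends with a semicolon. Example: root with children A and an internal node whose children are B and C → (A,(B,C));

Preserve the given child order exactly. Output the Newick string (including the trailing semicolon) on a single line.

internal I2 with children ['I1', 'P']
  internal I1 with children ['L', 'J', 'A', 'I0']
    leaf 'L' → 'L'
    leaf 'J' → 'J'
    leaf 'A' → 'A'
    internal I0 with children ['G', 'C', 'U', 'X']
      leaf 'G' → 'G'
      leaf 'C' → 'C'
      leaf 'U' → 'U'
      leaf 'X' → 'X'
    → '(G,C,U,X)'
  → '(L,J,A,(G,C,U,X))'
  leaf 'P' → 'P'
→ '((L,J,A,(G,C,U,X)),P)'
Final: ((L,J,A,(G,C,U,X)),P);

Answer: ((L,J,A,(G,C,U,X)),P);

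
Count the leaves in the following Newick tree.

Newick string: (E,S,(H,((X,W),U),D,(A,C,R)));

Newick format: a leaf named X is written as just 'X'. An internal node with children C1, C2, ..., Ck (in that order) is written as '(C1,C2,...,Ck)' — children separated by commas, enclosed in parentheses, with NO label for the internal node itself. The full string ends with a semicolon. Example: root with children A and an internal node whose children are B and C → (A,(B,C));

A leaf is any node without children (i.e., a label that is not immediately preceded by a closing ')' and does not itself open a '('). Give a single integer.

Newick: (E,S,(H,((X,W),U),D,(A,C,R)));
Scan left-to-right; a leaf is any maximal label run not followed by '(':
  pos 1: leaf 'E' → count = 1
  pos 3: leaf 'S' → count = 2
  pos 6: leaf 'H' → count = 3
  pos 10: leaf 'X' → count = 4
  pos 12: leaf 'W' → count = 5
  pos 15: leaf 'U' → count = 6
  pos 18: leaf 'D' → count = 7
  pos 21: leaf 'A' → count = 8
  pos 23: leaf 'C' → count = 9
  pos 25: leaf 'R' → count = 10
Total leaves: 10

Answer: 10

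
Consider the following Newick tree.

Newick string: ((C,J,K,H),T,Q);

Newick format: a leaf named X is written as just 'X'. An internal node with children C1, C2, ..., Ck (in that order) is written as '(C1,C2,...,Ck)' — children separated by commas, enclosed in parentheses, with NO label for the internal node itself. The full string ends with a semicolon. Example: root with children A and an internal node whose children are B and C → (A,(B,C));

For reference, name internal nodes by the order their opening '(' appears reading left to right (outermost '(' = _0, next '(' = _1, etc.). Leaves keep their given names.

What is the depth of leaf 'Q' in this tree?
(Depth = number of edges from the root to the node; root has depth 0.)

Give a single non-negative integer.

Answer: 1

Derivation:
Newick: ((C,J,K,H),T,Q);
Naming internals by '(' encounter order: outermost '(' = _0, next = _1, ...
Query node: Q
Path from root: _0 -> Q
Depth of Q: 1 (number of edges from root)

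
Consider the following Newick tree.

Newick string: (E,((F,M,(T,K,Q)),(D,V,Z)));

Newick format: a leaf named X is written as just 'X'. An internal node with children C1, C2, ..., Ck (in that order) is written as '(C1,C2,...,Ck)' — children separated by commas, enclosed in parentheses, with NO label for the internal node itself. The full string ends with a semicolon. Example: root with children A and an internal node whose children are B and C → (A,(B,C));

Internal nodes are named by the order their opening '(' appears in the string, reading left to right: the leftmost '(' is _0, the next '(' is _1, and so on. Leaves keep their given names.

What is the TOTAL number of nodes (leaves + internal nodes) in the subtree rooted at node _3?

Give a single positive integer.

Answer: 4

Derivation:
Newick: (E,((F,M,(T,K,Q)),(D,V,Z)));
Locate _3: it is the '(' at position 9 (the 4th '(' reading left to right).
Query: subtree rooted at _3
_3: subtree_size = 1 + 3
  T: subtree_size = 1 + 0
  K: subtree_size = 1 + 0
  Q: subtree_size = 1 + 0
Total subtree size of _3: 4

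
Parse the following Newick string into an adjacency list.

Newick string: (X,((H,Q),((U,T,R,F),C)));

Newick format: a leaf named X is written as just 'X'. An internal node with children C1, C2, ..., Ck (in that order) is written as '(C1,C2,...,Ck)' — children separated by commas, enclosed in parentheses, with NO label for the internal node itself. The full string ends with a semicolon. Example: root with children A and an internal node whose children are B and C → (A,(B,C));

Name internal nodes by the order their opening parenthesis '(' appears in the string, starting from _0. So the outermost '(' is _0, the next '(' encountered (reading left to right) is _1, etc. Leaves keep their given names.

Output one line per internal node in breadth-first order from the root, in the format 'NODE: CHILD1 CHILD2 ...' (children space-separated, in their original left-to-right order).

Answer: _0: X _1
_1: _2 _3
_2: H Q
_3: _4 C
_4: U T R F

Derivation:
Input: (X,((H,Q),((U,T,R,F),C)));
Scanning left-to-right, naming '(' by encounter order:
  pos 0: '(' -> open internal node _0 (depth 1)
  pos 3: '(' -> open internal node _1 (depth 2)
  pos 4: '(' -> open internal node _2 (depth 3)
  pos 8: ')' -> close internal node _2 (now at depth 2)
  pos 10: '(' -> open internal node _3 (depth 3)
  pos 11: '(' -> open internal node _4 (depth 4)
  pos 19: ')' -> close internal node _4 (now at depth 3)
  pos 22: ')' -> close internal node _3 (now at depth 2)
  pos 23: ')' -> close internal node _1 (now at depth 1)
  pos 24: ')' -> close internal node _0 (now at depth 0)
Total internal nodes: 5
BFS adjacency from root:
  _0: X _1
  _1: _2 _3
  _2: H Q
  _3: _4 C
  _4: U T R F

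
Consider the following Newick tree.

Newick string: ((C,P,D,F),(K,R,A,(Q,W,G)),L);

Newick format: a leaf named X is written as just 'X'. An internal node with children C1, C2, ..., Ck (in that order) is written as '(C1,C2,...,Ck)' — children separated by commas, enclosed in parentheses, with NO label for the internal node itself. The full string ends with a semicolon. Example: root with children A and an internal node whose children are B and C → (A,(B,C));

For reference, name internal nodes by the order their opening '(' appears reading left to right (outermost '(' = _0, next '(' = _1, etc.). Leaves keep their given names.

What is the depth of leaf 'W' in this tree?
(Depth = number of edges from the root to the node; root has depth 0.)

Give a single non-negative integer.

Newick: ((C,P,D,F),(K,R,A,(Q,W,G)),L);
Naming internals by '(' encounter order: outermost '(' = _0, next = _1, ...
Query node: W
Path from root: _0 -> _2 -> _3 -> W
Depth of W: 3 (number of edges from root)

Answer: 3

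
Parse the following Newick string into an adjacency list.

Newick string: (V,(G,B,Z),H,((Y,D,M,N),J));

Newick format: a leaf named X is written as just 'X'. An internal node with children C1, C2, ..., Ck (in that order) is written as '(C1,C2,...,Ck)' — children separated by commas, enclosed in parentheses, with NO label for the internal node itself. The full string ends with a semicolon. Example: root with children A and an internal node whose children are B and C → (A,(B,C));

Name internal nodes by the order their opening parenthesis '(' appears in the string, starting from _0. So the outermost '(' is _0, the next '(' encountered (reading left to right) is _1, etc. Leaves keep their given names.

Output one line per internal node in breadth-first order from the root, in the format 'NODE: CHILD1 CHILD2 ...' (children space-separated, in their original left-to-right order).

Answer: _0: V _1 H _2
_1: G B Z
_2: _3 J
_3: Y D M N

Derivation:
Input: (V,(G,B,Z),H,((Y,D,M,N),J));
Scanning left-to-right, naming '(' by encounter order:
  pos 0: '(' -> open internal node _0 (depth 1)
  pos 3: '(' -> open internal node _1 (depth 2)
  pos 9: ')' -> close internal node _1 (now at depth 1)
  pos 13: '(' -> open internal node _2 (depth 2)
  pos 14: '(' -> open internal node _3 (depth 3)
  pos 22: ')' -> close internal node _3 (now at depth 2)
  pos 25: ')' -> close internal node _2 (now at depth 1)
  pos 26: ')' -> close internal node _0 (now at depth 0)
Total internal nodes: 4
BFS adjacency from root:
  _0: V _1 H _2
  _1: G B Z
  _2: _3 J
  _3: Y D M N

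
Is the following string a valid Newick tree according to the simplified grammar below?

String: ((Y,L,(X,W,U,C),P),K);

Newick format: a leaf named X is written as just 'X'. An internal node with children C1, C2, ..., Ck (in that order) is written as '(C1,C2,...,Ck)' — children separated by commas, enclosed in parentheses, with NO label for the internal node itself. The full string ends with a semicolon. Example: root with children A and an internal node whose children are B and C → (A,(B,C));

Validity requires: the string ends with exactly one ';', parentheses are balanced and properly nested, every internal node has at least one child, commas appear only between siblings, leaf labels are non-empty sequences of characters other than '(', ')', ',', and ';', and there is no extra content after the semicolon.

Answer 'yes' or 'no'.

Input: ((Y,L,(X,W,U,C),P),K);
Paren balance: 3 '(' vs 3 ')' OK
Ends with single ';': True
Full parse: OK
Valid: True

Answer: yes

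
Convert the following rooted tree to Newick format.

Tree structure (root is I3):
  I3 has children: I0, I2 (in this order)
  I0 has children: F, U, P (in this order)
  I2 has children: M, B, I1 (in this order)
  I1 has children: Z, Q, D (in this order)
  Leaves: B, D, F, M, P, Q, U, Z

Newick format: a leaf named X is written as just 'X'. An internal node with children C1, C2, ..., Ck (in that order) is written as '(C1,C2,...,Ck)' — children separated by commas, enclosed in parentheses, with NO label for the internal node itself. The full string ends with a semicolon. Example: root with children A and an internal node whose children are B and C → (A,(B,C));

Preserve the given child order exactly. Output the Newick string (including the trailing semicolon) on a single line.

Answer: ((F,U,P),(M,B,(Z,Q,D)));

Derivation:
internal I3 with children ['I0', 'I2']
  internal I0 with children ['F', 'U', 'P']
    leaf 'F' → 'F'
    leaf 'U' → 'U'
    leaf 'P' → 'P'
  → '(F,U,P)'
  internal I2 with children ['M', 'B', 'I1']
    leaf 'M' → 'M'
    leaf 'B' → 'B'
    internal I1 with children ['Z', 'Q', 'D']
      leaf 'Z' → 'Z'
      leaf 'Q' → 'Q'
      leaf 'D' → 'D'
    → '(Z,Q,D)'
  → '(M,B,(Z,Q,D))'
→ '((F,U,P),(M,B,(Z,Q,D)))'
Final: ((F,U,P),(M,B,(Z,Q,D)));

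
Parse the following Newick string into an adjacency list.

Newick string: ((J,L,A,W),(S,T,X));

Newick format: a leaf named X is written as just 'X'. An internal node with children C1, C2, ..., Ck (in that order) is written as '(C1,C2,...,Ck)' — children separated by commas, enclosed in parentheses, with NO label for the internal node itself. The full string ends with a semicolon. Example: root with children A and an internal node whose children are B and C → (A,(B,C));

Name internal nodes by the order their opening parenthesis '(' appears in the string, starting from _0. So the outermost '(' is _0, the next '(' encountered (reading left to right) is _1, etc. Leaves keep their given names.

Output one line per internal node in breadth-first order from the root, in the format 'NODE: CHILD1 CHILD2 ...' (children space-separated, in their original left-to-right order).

Answer: _0: _1 _2
_1: J L A W
_2: S T X

Derivation:
Input: ((J,L,A,W),(S,T,X));
Scanning left-to-right, naming '(' by encounter order:
  pos 0: '(' -> open internal node _0 (depth 1)
  pos 1: '(' -> open internal node _1 (depth 2)
  pos 9: ')' -> close internal node _1 (now at depth 1)
  pos 11: '(' -> open internal node _2 (depth 2)
  pos 17: ')' -> close internal node _2 (now at depth 1)
  pos 18: ')' -> close internal node _0 (now at depth 0)
Total internal nodes: 3
BFS adjacency from root:
  _0: _1 _2
  _1: J L A W
  _2: S T X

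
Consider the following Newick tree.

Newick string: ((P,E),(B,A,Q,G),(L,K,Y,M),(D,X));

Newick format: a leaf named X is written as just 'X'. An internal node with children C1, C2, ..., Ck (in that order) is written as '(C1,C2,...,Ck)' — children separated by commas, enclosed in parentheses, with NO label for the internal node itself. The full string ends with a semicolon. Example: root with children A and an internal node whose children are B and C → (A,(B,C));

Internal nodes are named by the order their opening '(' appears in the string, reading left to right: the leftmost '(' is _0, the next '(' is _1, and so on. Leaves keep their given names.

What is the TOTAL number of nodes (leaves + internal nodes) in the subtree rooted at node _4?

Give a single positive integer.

Newick: ((P,E),(B,A,Q,G),(L,K,Y,M),(D,X));
Locate _4: it is the '(' at position 27 (the 5th '(' reading left to right).
Query: subtree rooted at _4
_4: subtree_size = 1 + 2
  D: subtree_size = 1 + 0
  X: subtree_size = 1 + 0
Total subtree size of _4: 3

Answer: 3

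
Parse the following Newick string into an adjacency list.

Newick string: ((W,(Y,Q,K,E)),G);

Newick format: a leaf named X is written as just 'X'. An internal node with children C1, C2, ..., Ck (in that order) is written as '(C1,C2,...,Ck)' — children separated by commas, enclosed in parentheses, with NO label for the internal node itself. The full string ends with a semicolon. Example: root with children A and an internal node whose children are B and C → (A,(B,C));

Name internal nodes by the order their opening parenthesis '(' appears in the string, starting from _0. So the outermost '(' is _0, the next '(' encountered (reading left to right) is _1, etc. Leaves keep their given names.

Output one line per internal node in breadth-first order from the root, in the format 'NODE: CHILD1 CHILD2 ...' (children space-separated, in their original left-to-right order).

Answer: _0: _1 G
_1: W _2
_2: Y Q K E

Derivation:
Input: ((W,(Y,Q,K,E)),G);
Scanning left-to-right, naming '(' by encounter order:
  pos 0: '(' -> open internal node _0 (depth 1)
  pos 1: '(' -> open internal node _1 (depth 2)
  pos 4: '(' -> open internal node _2 (depth 3)
  pos 12: ')' -> close internal node _2 (now at depth 2)
  pos 13: ')' -> close internal node _1 (now at depth 1)
  pos 16: ')' -> close internal node _0 (now at depth 0)
Total internal nodes: 3
BFS adjacency from root:
  _0: _1 G
  _1: W _2
  _2: Y Q K E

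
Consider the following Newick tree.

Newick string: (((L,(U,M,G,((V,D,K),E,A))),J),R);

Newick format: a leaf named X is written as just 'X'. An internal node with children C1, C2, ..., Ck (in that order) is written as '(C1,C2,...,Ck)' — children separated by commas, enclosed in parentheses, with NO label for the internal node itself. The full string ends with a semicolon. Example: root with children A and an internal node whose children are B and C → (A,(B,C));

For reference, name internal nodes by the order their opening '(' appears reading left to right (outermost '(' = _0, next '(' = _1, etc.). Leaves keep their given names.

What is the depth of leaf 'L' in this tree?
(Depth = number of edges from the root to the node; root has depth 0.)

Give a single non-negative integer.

Answer: 3

Derivation:
Newick: (((L,(U,M,G,((V,D,K),E,A))),J),R);
Naming internals by '(' encounter order: outermost '(' = _0, next = _1, ...
Query node: L
Path from root: _0 -> _1 -> _2 -> L
Depth of L: 3 (number of edges from root)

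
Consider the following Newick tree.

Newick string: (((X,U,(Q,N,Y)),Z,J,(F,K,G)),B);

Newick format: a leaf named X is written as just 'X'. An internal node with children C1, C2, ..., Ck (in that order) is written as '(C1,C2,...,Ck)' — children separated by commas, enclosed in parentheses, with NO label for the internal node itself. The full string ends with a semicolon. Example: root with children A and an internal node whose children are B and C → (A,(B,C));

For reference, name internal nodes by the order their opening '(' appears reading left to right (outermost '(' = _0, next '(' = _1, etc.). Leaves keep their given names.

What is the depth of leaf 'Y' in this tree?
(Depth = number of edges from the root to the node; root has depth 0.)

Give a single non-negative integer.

Answer: 4

Derivation:
Newick: (((X,U,(Q,N,Y)),Z,J,(F,K,G)),B);
Naming internals by '(' encounter order: outermost '(' = _0, next = _1, ...
Query node: Y
Path from root: _0 -> _1 -> _2 -> _3 -> Y
Depth of Y: 4 (number of edges from root)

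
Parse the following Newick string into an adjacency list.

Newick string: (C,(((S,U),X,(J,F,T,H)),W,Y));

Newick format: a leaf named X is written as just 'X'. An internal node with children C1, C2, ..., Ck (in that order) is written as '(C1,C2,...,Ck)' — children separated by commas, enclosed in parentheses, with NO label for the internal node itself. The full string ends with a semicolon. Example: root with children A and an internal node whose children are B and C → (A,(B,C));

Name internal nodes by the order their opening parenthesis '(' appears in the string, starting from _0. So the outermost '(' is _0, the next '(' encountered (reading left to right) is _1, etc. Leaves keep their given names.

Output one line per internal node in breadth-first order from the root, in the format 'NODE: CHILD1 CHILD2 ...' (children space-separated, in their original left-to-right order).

Input: (C,(((S,U),X,(J,F,T,H)),W,Y));
Scanning left-to-right, naming '(' by encounter order:
  pos 0: '(' -> open internal node _0 (depth 1)
  pos 3: '(' -> open internal node _1 (depth 2)
  pos 4: '(' -> open internal node _2 (depth 3)
  pos 5: '(' -> open internal node _3 (depth 4)
  pos 9: ')' -> close internal node _3 (now at depth 3)
  pos 13: '(' -> open internal node _4 (depth 4)
  pos 21: ')' -> close internal node _4 (now at depth 3)
  pos 22: ')' -> close internal node _2 (now at depth 2)
  pos 27: ')' -> close internal node _1 (now at depth 1)
  pos 28: ')' -> close internal node _0 (now at depth 0)
Total internal nodes: 5
BFS adjacency from root:
  _0: C _1
  _1: _2 W Y
  _2: _3 X _4
  _3: S U
  _4: J F T H

Answer: _0: C _1
_1: _2 W Y
_2: _3 X _4
_3: S U
_4: J F T H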